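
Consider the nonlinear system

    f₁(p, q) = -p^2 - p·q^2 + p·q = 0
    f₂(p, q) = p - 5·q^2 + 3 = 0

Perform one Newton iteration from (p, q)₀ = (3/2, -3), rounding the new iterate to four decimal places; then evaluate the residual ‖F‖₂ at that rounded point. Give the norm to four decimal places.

At (3/2, -3): F = (-20.2500, -40.5000).
Jacobian J = [[-2·p - q^2 + q, -2·p·q + p], [1, -10·q]].
At the point, J = [[-15.0000, 10.5000], [1.0000, 30.0000]] (det J = -460.5000).
Solving J·Δ = −F gives Δ = (-0.3958, 1.3632).
Then the next iterate is (p, q)₁ = (1.1042, -1.6368).
Re-evaluating at (1.1042, -1.6368): F = (-5.984890, -9.291371), so ‖F‖₂ = 11.0521.

11.0521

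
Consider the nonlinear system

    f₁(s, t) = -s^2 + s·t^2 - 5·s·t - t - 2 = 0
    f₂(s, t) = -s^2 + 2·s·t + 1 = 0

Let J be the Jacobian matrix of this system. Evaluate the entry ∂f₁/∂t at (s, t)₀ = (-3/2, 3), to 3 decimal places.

-2.500

∂f₁/∂t = 2·s·t - 5·s - 1.
At (-3/2, 3) this is -2.500.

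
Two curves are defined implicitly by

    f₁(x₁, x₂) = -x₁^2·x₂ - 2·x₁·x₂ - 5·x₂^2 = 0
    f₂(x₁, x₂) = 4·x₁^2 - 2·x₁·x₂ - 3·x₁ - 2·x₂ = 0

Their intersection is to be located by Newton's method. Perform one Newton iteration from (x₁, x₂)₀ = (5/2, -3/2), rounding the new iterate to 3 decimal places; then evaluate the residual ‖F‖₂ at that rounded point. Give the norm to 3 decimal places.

At (5/2, -3/2): F = (5.625, 28.000).
Jacobian J = [[-2·x₁·x₂ - 2·x₂, -x₁^2 - 2·x₁ - 10·x₂], [8·x₁ - 2·x₂ - 3, -2·x₁ - 2]].
At the point, J = [[10.500, 3.750], [20.000, -7.000]] (det J = -148.500).
Solving J·Δ = −F gives Δ = (-0.972, 1.222).
Then the next iterate is (x₁, x₂)₁ = (1.528, -0.278).
Re-evaluating at (1.528, -0.278): F = (1.11222, 6.16070), so ‖F‖₂ = 6.260.

6.260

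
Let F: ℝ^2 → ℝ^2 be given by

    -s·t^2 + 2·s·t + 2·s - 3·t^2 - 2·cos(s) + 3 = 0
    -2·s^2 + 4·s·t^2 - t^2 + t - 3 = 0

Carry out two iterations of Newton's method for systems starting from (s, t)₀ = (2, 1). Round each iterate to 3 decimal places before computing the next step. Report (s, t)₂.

(1.454, 1.742)

At (2, 1): F = (6.83229, -3.000).
Jacobian J = [[-t^2 + 2·t + 2·sin(s) + 2, -2·s·t + 2·s - 6·t], [-4·s + 4·t^2, 8·s·t - 2·t + 1]].
At the point, J = [[4.81859, -6.000], [-4.000, 15.000]] (det J = 48.27892).
Solving J·Δ = −F gives Δ = (-1.750, -0.267).
Then the next iterate is (s, t)₁ = (0.250, 0.733).
Round to (0.250, 0.733) and repeat: F = (0.18249, -2.392), J = [[3.42352, -4.26450], [1.14916, 1.000]].
Δ = (1.204, 1.009), so (s, t)₂ = (1.454, 1.742).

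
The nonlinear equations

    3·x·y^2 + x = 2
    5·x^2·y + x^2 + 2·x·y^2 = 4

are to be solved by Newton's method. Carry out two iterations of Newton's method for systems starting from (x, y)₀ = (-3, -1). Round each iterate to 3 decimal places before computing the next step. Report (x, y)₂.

(1.750, -0.268)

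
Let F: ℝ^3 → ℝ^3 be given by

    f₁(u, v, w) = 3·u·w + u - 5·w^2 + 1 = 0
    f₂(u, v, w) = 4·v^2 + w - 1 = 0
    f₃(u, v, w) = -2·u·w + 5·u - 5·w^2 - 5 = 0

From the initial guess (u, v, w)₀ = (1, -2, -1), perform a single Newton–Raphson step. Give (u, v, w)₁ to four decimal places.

(0.9159, -1.0970, -0.5514)

At (1, -2, -1): F = (-6.0000, 14.0000, -3.0000).
Jacobian J = [[3·w + 1, 0, 3·u - 10·w], [0, 8·v, 1], [-2·w + 5, 0, -2·u - 10·w]].
At the point, J = [[-2.0000, 0.0000, 13.0000], [0.0000, -16.0000, 1.0000], [7.0000, 0.0000, 8.0000]] (det J = 1712.0000).
Solving J·Δ = −F gives Δ = (-0.0841, 0.9030, 0.4486).
Then the next iterate is (u, v, w)₁ = (0.9159, -1.0970, -0.5514).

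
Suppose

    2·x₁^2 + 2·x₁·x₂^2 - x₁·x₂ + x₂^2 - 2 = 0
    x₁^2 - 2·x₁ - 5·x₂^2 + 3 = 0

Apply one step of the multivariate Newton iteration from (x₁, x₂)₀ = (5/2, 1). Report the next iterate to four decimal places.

At (5/2, 1): F = (14.0000, -0.7500).
Jacobian J = [[4·x₁ + 2·x₂^2 - x₂, 4·x₁·x₂ - x₁ + 2·x₂], [2·x₁ - 2, -10·x₂]].
At the point, J = [[11.0000, 9.5000], [3.0000, -10.0000]] (det J = -138.5000).
Solving J·Δ = −F gives Δ = (-0.9594, -0.3628).
Then the next iterate is (x₁, x₂)₁ = (1.5406, 0.6372).

(1.5406, 0.6372)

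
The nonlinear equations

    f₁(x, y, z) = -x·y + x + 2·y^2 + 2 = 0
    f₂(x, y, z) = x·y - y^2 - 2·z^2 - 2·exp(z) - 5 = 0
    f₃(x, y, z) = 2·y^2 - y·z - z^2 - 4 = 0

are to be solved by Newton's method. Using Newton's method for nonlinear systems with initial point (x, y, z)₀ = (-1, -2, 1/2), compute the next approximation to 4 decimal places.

(-2.3823, -1.5924, -0.7855)

At (-1, -2, 1/2): F = (7.0000, -10.797443, 4.7500).
Jacobian J = [[-y + 1, -x + 4·y, 0], [y, x - 2·y, -4·z - 2·exp(z)], [0, 4·y - z, -y - 2·z]].
At the point, J = [[3.0000, -7.0000, 0.0000], [-2.0000, 3.0000, -5.297443], [0.0000, -8.5000, 1.0000]] (det J = -140.084785).
Solving J·Δ = −F gives Δ = (-1.3823, 0.4076, -1.2855).
Then the next iterate is (x, y, z)₁ = (-2.3823, -1.5924, -0.7855).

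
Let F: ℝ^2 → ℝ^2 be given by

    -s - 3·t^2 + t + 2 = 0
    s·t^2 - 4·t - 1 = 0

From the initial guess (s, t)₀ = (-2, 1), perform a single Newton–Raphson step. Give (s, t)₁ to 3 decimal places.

At (-2, 1): F = (2.000, -7.000).
Jacobian J = [[-1, -6·t + 1], [t^2, 2·s·t - 4]].
At the point, J = [[-1.000, -5.000], [1.000, -8.000]] (det J = 13.000).
Solving J·Δ = −F gives Δ = (3.923, -0.385).
Then the next iterate is (s, t)₁ = (1.923, 0.615).

(1.923, 0.615)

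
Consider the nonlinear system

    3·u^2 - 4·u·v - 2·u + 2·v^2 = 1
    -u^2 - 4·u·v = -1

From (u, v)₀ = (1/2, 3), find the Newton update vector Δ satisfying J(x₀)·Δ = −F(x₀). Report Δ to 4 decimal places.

(-0.2039, -1.2993)

At (1/2, 3): F = (10.7500, -5.2500).
Jacobian J = [[6·u - 4·v - 2, -4·u + 4·v], [-2·u - 4·v, -4·u]].
At the point, J = [[-11.0000, 10.0000], [-13.0000, -2.0000]] (det J = 152.0000).
Solving J·Δ = −F gives Δ = (-0.2039, -1.2993).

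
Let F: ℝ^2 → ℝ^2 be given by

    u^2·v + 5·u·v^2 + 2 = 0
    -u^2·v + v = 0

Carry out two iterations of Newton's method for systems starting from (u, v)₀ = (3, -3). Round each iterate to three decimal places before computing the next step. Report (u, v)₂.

(1.633, -1.173)

At (3, -3): F = (110.000, 24.000).
Jacobian J = [[2·u·v + 5·v^2, u^2 + 10·u·v], [-2·u·v, -u^2 + 1]].
At the point, J = [[27.000, -81.000], [18.000, -8.000]] (det J = 1242.000).
Solving J·Δ = −F gives Δ = (-0.857, 1.072).
Then the next iterate is (u, v)₁ = (2.143, -1.928).
Round to (2.143, -1.928) and repeat: F = (32.97538, 6.92624), J = [[10.32251, -36.72459], [8.26341, -3.59245]].
Δ = (-0.510, 0.755), so (u, v)₂ = (1.633, -1.173).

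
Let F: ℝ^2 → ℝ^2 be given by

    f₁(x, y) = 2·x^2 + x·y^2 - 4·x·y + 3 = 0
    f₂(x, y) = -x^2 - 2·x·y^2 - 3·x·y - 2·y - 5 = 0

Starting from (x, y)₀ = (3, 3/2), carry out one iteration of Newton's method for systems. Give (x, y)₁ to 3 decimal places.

(1.541, 0.737)

At (3, 3/2): F = (9.750, -44.000).
Jacobian J = [[4·x + y^2 - 4·y, 2·x·y - 4·x], [-2·x - 2·y^2 - 3·y, -4·x·y - 3·x - 2]].
At the point, J = [[8.250, -3.000], [-15.000, -29.000]] (det J = -284.250).
Solving J·Δ = −F gives Δ = (-1.459, -0.763).
Then the next iterate is (x, y)₁ = (1.541, 0.737).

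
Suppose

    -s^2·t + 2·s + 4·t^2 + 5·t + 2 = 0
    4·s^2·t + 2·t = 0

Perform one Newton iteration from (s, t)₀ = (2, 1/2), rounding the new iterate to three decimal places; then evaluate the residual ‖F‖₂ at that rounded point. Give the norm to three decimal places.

At (2, 1/2): F = (7.500, 9.000).
Jacobian J = [[-2·s·t + 2, -s^2 + 8·t + 5], [8·s·t, 4·s^2 + 2]].
At the point, J = [[0.000, 5.000], [8.000, 18.000]] (det J = -40.000).
Solving J·Δ = −F gives Δ = (2.250, -1.500).
Then the next iterate is (s, t)₁ = (4.250, -1.000).
Re-evaluating at (4.250, -1.000): F = (27.56250, -74.250), so ‖F‖₂ = 79.201.

79.201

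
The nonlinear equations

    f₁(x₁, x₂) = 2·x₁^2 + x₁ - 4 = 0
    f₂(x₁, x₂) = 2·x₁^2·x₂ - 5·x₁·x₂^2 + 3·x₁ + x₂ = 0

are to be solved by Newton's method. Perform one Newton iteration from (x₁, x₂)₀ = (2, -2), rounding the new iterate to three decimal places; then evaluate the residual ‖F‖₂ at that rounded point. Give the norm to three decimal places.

15.188

At (2, -2): F = (6.000, -52.000).
Jacobian J = [[4·x₁ + 1, 0], [4·x₁·x₂ - 5·x₂^2 + 3, 2·x₁^2 - 10·x₁·x₂ + 1]].
At the point, J = [[9.000, 0.000], [-33.000, 49.000]] (det J = 441.000).
Solving J·Δ = −F gives Δ = (-0.667, 0.612).
Then the next iterate is (x₁, x₂)₁ = (1.333, -1.388).
Re-evaluating at (1.333, -1.388): F = (0.88678, -15.16206), so ‖F‖₂ = 15.188.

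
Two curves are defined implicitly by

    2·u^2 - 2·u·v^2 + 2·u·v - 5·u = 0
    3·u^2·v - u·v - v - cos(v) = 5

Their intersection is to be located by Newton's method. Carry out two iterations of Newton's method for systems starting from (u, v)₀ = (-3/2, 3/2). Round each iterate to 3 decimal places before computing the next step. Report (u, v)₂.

(3.292, 8.266)

At (-3/2, 3/2): F = (14.250, 5.80426).
Jacobian J = [[4·u - 2·v^2 + 2·v - 5, -4·u·v + 2·u], [6·u·v - v, 3·u^2 - u + sin(v) - 1]].
At the point, J = [[-12.500, 6.000], [-15.000, 8.24749]] (det J = -13.09369).
Solving J·Δ = −F gives Δ = (6.316, 10.784).
Then the next iterate is (u, v)₁ = (4.816, 12.284).
Round to (4.816, 12.284) and repeat: F = (-1312.80939, 777.33584), J = [[-262.96131, -227.00698], [342.67446, 63.48693]].
Δ = (-1.524, -4.018), so (u, v)₂ = (3.292, 8.266).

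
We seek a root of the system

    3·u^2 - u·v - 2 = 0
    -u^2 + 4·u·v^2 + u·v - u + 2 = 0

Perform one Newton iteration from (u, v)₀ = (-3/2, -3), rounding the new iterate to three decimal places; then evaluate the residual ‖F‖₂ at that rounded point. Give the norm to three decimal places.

13.426

At (-3/2, -3): F = (0.250, -48.250).
Jacobian J = [[6·u - v, -u], [-2·u + 4·v^2 + v - 1, 8·u·v + u]].
At the point, J = [[-6.000, 1.500], [35.000, 34.500]] (det J = -259.500).
Solving J·Δ = −F gives Δ = (0.312, 1.082).
Then the next iterate is (u, v)₁ = (-1.188, -1.918).
Re-evaluating at (-1.188, -1.918): F = (-0.04455, -13.42606), so ‖F‖₂ = 13.426.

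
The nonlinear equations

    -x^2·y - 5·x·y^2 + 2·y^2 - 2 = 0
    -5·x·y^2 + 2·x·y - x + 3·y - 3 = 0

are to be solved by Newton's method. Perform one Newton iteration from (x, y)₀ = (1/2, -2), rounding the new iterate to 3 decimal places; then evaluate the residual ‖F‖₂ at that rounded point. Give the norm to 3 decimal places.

At (1/2, -2): F = (-3.500, -21.500).
Jacobian J = [[-2·x·y - 5·y^2, -x^2 - 10·x·y + 4·y], [-5·y^2 + 2·y - 1, -10·x·y + 2·x + 3]].
At the point, J = [[-18.000, 1.750], [-25.000, 14.000]] (det J = -208.250).
Solving J·Δ = −F gives Δ = (-0.055, 1.438).
Then the next iterate is (x, y)₁ = (0.445, -0.562).
Re-evaluating at (0.445, -0.562): F = (-1.95977, -6.33393), so ‖F‖₂ = 6.630.

6.630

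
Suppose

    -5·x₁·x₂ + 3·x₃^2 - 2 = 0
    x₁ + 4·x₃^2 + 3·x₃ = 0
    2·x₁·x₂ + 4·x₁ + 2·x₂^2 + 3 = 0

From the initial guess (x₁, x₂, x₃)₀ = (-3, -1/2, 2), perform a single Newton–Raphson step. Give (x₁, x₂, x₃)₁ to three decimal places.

(-0.356, -0.196, 0.861)

At (-3, -1/2, 2): F = (2.500, 19.000, -5.500).
Jacobian J = [[-5·x₂, -5·x₁, 6·x₃], [1, 0, 8·x₃ + 3], [2·x₂ + 4, 2·x₁ + 4·x₂, 0]].
At the point, J = [[2.500, 15.000, 12.000], [1.000, 0.000, 19.000], [3.000, -8.000, 0.000]] (det J = 1139.000).
Solving J·Δ = −F gives Δ = (2.644, 0.304, -1.139).
Then the next iterate is (x₁, x₂, x₃)₁ = (-0.356, -0.196, 0.861).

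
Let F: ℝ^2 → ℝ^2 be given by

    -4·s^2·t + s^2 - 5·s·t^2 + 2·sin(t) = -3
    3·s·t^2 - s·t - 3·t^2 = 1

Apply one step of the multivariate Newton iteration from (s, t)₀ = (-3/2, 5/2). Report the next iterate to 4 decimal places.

(-1.2280, 1.3971)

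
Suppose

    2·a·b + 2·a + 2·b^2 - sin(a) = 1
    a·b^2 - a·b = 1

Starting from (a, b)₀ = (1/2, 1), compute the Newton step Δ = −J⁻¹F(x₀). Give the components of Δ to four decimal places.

(-4.0099, 2.0000)

At (1/2, 1): F = (2.520574, -1.0000).
Jacobian J = [[2·b - cos(a) + 2, 2·a + 4·b], [b^2 - b, 2·a·b - a]].
At the point, J = [[3.122417, 5.0000], [0.0000, 0.5000]] (det J = 1.561209).
Solving J·Δ = −F gives Δ = (-4.0099, 2.0000).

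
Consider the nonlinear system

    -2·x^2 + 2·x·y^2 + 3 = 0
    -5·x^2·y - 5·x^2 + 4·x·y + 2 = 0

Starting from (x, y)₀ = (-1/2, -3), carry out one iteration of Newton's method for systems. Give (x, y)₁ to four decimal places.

At (-1/2, -3): F = (-6.5000, 10.5000).
Jacobian J = [[-4·x + 2·y^2, 4·x·y], [-10·x·y - 10·x + 4·y, -5·x^2 + 4·x]].
At the point, J = [[20.0000, 6.0000], [-22.0000, -3.2500]] (det J = 67.0000).
Solving J·Δ = −F gives Δ = (0.6250, -1.0000).
Then the next iterate is (x, y)₁ = (0.1250, -4.0000).

(0.1250, -4.0000)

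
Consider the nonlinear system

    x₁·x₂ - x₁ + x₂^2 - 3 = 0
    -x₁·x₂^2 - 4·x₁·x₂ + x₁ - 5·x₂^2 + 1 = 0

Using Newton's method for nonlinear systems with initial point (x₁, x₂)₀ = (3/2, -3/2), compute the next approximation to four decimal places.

(-0.9577, -0.4038)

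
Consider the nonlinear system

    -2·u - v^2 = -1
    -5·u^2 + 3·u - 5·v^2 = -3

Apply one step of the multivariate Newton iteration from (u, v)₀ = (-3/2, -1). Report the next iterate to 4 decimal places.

(-0.3304, -1.3304)

At (-3/2, -1): F = (3.0000, -17.7500).
Jacobian J = [[-2, -2·v], [-10·u + 3, -10·v]].
At the point, J = [[-2.0000, 2.0000], [18.0000, 10.0000]] (det J = -56.0000).
Solving J·Δ = −F gives Δ = (1.1696, -0.3304).
Then the next iterate is (u, v)₁ = (-0.3304, -1.3304).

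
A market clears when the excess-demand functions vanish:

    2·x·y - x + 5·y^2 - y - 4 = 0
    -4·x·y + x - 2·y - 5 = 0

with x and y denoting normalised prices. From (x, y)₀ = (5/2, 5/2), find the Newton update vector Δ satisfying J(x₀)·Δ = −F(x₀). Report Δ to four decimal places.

(-2.4671, -0.8580)

At (5/2, 5/2): F = (34.7500, -32.5000).
Jacobian J = [[2·y - 1, 2·x + 10·y - 1], [-4·y + 1, -4·x - 2]].
At the point, J = [[4.0000, 29.0000], [-9.0000, -12.0000]] (det J = 213.0000).
Solving J·Δ = −F gives Δ = (-2.4671, -0.8580).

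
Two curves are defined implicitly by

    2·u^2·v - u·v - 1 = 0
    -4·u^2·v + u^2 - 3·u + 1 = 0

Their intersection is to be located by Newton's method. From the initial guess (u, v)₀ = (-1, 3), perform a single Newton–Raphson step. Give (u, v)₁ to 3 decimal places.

At (-1, 3): F = (8.000, -7.000).
Jacobian J = [[4·u·v - v, 2·u^2 - u], [-8·u·v + 2·u - 3, -4·u^2]].
At the point, J = [[-15.000, 3.000], [19.000, -4.000]] (det J = 3.000).
Solving J·Δ = −F gives Δ = (3.667, 15.667).
Then the next iterate is (u, v)₁ = (2.667, 18.667).

(2.667, 18.667)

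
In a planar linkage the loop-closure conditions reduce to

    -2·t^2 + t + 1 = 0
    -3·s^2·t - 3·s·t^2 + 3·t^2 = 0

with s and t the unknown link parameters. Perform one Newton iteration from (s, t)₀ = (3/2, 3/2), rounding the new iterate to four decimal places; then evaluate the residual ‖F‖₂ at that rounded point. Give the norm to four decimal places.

3.8922

At (3/2, 3/2): F = (-2.0000, -13.5000).
Jacobian J = [[0, -4·t + 1], [-6·s·t - 3·t^2, -3·s^2 - 6·s·t + 6·t]].
At the point, J = [[0.0000, -5.0000], [-20.2500, -11.2500]] (det J = -101.2500).
Solving J·Δ = −F gives Δ = (-0.4444, -0.4000).
Then the next iterate is (s, t)₁ = (1.0556, 1.1000).
Re-evaluating at (1.0556, 1.1000): F = (-0.3200, -3.878989), so ‖F‖₂ = 3.8922.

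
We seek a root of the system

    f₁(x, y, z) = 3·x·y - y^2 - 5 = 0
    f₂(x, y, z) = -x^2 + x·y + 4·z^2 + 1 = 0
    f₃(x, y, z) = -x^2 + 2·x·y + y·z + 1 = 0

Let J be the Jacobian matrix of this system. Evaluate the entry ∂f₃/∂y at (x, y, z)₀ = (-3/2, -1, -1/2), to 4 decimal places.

∂f₃/∂y = 2·x + z.
At (-3/2, -1, -1/2) this is -3.5000.

-3.5000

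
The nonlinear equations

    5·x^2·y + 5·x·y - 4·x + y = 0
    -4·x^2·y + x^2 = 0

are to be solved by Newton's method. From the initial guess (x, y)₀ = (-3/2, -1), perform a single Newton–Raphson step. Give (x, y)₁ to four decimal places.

(2.2500, -6.0000)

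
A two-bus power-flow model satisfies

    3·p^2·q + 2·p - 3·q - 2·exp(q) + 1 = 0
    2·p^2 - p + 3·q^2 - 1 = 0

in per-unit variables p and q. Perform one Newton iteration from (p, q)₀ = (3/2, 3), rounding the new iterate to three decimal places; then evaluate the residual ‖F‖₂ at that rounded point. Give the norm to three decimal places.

12.967

At (3/2, 3): F = (-24.92107, 29.000).
Jacobian J = [[6·p·q + 2, 3·p^2 - 2·exp(q) - 3], [4·p - 1, 6·q]].
At the point, J = [[29.000, -36.42107], [5.000, 18.000]] (det J = 704.10537).
Solving J·Δ = −F gives Δ = (-0.863, -1.371).
Then the next iterate is (p, q)₁ = (0.637, 1.629).
Re-evaluating at (0.637, 1.629): F = (-10.82755, 7.13546), so ‖F‖₂ = 12.967.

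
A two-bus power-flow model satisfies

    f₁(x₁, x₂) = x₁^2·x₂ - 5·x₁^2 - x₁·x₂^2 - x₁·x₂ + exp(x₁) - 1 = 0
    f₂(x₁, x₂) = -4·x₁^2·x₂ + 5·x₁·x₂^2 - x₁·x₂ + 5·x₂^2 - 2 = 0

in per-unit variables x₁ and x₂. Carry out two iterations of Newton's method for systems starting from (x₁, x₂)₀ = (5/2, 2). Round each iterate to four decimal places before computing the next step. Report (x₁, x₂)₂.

At (5/2, 2): F = (-22.567506, 13.0000).
Jacobian J = [[2·x₁·x₂ - 10·x₁ - x₂^2 - x₂ + exp(x₁), x₁^2 - 2·x₁·x₂ - x₁], [-8·x₁·x₂ + 5·x₂^2 - x₂, -4·x₁^2 + 10·x₁·x₂ - x₁ + 10·x₂]].
At the point, J = [[-8.817506, -6.2500], [-22.0000, 42.5000]] (det J = -512.244007).
Solving J·Δ = −F gives Δ = (-1.7138, -1.1930).
Then the next iterate is (x₁, x₂)₁ = (0.7862, 0.8070).
Round to (0.7862, 0.8070) and repeat: F = (-2.543173, 1.186581), J = [[-5.856283, -1.437016], [-2.626462, 11.155992]].
Δ = (-0.3859, -0.1972), so (x₁, x₂)₂ = (0.4003, 0.6098).

(0.4003, 0.6098)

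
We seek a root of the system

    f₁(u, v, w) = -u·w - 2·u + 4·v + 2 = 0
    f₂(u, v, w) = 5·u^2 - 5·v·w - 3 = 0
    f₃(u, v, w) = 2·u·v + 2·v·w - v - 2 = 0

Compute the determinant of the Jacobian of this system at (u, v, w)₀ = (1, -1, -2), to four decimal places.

50.0000

J = [[-w - 2, 4, -u], [10·u, -5·w, -5·v], [2·v, 2·u + 2·w - 1, 2·v]].
At the point, J = [[0.0000, 4.0000, -1.0000], [10.0000, 10.0000, 5.0000], [-2.0000, -3.0000, -2.0000]].
det J = 50.0000.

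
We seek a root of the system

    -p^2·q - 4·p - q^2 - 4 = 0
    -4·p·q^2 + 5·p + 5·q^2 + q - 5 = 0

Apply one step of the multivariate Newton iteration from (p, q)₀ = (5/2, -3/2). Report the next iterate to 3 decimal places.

(5.455, -0.433)

At (5/2, -3/2): F = (-6.875, -5.250).
Jacobian J = [[-2·p·q - 4, -p^2 - 2·q], [-4·q^2 + 5, -8·p·q + 10·q + 1]].
At the point, J = [[3.500, -3.250], [-4.000, 16.000]] (det J = 43.000).
Solving J·Δ = −F gives Δ = (2.955, 1.067).
Then the next iterate is (p, q)₁ = (5.455, -0.433).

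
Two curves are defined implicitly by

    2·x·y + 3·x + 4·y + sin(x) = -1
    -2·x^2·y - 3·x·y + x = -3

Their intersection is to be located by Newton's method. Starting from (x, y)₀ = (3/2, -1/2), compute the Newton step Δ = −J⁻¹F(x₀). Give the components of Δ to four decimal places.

(-1.5748, 0.0376)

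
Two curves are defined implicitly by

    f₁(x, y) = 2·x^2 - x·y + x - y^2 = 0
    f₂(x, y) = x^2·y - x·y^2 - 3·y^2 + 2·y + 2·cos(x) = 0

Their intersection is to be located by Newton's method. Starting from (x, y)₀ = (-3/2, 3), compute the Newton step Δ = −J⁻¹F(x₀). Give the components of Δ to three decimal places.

At (-3/2, 3): F = (-1.500, -0.60853).
Jacobian J = [[4·x - y + 1, -x - 2·y], [2·x·y - y^2 - 2·sin(x), x^2 - 2·x·y - 6·y + 2]].
At the point, J = [[-8.000, -4.500], [-16.00501, -4.750]] (det J = -34.02255).
Solving J·Δ = −F gives Δ = (0.129, -0.563).

(0.129, -0.563)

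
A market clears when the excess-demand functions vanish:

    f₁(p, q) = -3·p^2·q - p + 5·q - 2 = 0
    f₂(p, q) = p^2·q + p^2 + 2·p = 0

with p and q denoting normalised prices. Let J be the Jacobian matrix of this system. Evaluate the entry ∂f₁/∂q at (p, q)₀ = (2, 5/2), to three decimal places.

-7.000

∂f₁/∂q = -3·p^2 + 5.
At (2, 5/2) this is -7.000.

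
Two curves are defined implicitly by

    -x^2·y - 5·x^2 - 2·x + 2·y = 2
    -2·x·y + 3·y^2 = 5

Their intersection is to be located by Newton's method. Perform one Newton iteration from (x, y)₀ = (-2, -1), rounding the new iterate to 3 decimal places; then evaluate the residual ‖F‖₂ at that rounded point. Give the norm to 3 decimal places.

At (-2, -1): F = (-16.000, -6.000).
Jacobian J = [[-2·x·y - 10·x - 2, -x^2 + 2], [-2·y, -2·x + 6·y]].
At the point, J = [[14.000, -2.000], [2.000, -2.000]] (det J = -24.000).
Solving J·Δ = −F gives Δ = (0.833, -2.167).
Then the next iterate is (x, y)₁ = (-1.167, -3.167).
Re-evaluating at (-1.167, -3.167): F = (-8.49634, 17.69789), so ‖F‖₂ = 19.632.

19.632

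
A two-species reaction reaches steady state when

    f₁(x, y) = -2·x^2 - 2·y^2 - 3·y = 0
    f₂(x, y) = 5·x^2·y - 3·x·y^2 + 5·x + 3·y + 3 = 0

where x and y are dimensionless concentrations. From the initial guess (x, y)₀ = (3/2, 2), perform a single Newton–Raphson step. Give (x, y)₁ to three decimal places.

(0.410, 0.913)

At (3/2, 2): F = (-18.500, 21.000).
Jacobian J = [[-4·x, -4·y - 3], [10·x·y - 3·y^2 + 5, 5·x^2 - 6·x·y + 3]].
At the point, J = [[-6.000, -11.000], [23.000, -3.750]] (det J = 275.500).
Solving J·Δ = −F gives Δ = (-1.090, -1.087).
Then the next iterate is (x, y)₁ = (0.410, 0.913).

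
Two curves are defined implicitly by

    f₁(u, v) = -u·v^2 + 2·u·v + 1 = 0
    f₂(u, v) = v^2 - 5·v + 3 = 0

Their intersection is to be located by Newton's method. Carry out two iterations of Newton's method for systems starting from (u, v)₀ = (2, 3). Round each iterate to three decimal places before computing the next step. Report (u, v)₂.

At (2, 3): F = (-5.000, -3.000).
Jacobian J = [[-v^2 + 2·v, -2·u·v + 2·u], [0, 2·v - 5]].
At the point, J = [[-3.000, -8.000], [0.000, 1.000]] (det J = -3.000).
Solving J·Δ = −F gives Δ = (-9.667, 3.000).
Then the next iterate is (u, v)₁ = (-7.667, 6.000).
Round to (-7.667, 6.000) and repeat: F = (185.008, 9.000), J = [[-24.000, 76.670], [0.000, 7.000]].
Δ = (3.601, -1.286), so (u, v)₂ = (-4.066, 4.714).

(-4.066, 4.714)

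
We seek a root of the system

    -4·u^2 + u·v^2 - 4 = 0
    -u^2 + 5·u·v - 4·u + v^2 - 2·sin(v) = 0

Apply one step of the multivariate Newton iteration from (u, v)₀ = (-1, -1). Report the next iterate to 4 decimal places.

(-0.1254, -0.4356)

At (-1, -1): F = (-9.0000, 10.682942).
Jacobian J = [[-8·u + v^2, 2·u·v], [-2·u + 5·v - 4, 5·u + 2·v - 2·cos(v)]].
At the point, J = [[9.0000, 2.0000], [-7.0000, -8.080605]] (det J = -58.725442).
Solving J·Δ = −F gives Δ = (0.8746, 0.5644).
Then the next iterate is (u, v)₁ = (-0.1254, -0.4356).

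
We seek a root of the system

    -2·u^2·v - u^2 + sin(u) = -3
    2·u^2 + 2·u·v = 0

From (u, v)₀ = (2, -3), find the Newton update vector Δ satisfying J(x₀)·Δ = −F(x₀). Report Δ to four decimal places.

(-0.6746, 1.3373)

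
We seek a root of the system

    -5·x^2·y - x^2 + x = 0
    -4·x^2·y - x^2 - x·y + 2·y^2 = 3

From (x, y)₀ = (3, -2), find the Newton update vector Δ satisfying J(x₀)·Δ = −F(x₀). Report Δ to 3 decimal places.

At (3, -2): F = (84.000, 74.000).
Jacobian J = [[-10·x·y - 2·x + 1, -5·x^2], [-8·x·y - 2·x - y, -4·x^2 - x + 4·y]].
At the point, J = [[55.000, -45.000], [44.000, -47.000]] (det J = -605.000).
Solving J·Δ = −F gives Δ = (-1.021, 0.618).

(-1.021, 0.618)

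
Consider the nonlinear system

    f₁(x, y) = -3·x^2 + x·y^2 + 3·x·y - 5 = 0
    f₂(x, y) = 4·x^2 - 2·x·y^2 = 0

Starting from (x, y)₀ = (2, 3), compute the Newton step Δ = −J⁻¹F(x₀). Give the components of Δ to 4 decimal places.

At (2, 3): F = (19.0000, -20.0000).
Jacobian J = [[-6·x + y^2 + 3·y, 2·x·y + 3·x], [8·x - 2·y^2, -4·x·y]].
At the point, J = [[6.0000, 18.0000], [-2.0000, -24.0000]] (det J = -108.0000).
Solving J·Δ = −F gives Δ = (-0.8889, -0.7593).

(-0.8889, -0.7593)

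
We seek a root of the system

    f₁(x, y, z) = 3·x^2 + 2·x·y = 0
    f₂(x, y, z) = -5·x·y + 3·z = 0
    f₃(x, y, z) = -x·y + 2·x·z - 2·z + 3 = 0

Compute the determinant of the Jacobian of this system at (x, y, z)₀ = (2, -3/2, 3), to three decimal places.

-96.000

J = [[6·x + 2·y, 2·x, 0], [-5·y, -5·x, 3], [-y + 2·z, -x, 2·x - 2]].
At the point, J = [[9.000, 4.000, 0.000], [7.500, -10.000, 3.000], [7.500, -2.000, 2.000]].
det J = -96.000.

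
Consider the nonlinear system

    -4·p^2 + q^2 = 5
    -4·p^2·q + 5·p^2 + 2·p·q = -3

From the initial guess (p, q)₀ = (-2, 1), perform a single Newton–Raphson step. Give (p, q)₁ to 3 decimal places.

(-0.753, 1.025)

At (-2, 1): F = (-20.000, 3.000).
Jacobian J = [[-8·p, 2·q], [-8·p·q + 10·p + 2·q, -4·p^2 + 2·p]].
At the point, J = [[16.000, 2.000], [-2.000, -20.000]] (det J = -316.000).
Solving J·Δ = −F gives Δ = (1.247, 0.025).
Then the next iterate is (p, q)₁ = (-0.753, 1.025).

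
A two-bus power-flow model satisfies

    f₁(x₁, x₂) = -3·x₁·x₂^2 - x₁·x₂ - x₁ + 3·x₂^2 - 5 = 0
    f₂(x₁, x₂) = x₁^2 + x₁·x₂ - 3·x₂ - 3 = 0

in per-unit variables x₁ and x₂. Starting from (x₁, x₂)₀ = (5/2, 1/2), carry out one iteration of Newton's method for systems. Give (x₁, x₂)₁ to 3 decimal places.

At (5/2, 1/2): F = (-9.875, 3.000).
Jacobian J = [[-3·x₂^2 - x₂ - 1, -6·x₁·x₂ - x₁ + 6·x₂], [2·x₁ + x₂, x₁ - 3]].
At the point, J = [[-2.250, -7.000], [5.500, -0.500]] (det J = 39.625).
Solving J·Δ = −F gives Δ = (-0.655, -1.200).
Then the next iterate is (x₁, x₂)₁ = (1.845, -0.700).

(1.845, -0.700)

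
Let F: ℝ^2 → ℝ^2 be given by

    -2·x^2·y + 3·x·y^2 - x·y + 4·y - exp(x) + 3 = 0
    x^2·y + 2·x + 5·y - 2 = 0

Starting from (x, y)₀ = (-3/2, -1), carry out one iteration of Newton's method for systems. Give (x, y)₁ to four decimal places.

(0.0542, -0.3822)

At (-3/2, -1): F = (-2.723130, -12.2500).
Jacobian J = [[-4·x·y + 3·y^2 - y - exp(x), -2·x^2 + 6·x·y - x + 4], [2·x·y + 2, x^2 + 5]].
At the point, J = [[-2.223130, 10.0000], [5.0000, 7.2500]] (det J = -66.117694).
Solving J·Δ = −F gives Δ = (1.5542, 0.6178).
Then the next iterate is (x, y)₁ = (0.0542, -0.3822).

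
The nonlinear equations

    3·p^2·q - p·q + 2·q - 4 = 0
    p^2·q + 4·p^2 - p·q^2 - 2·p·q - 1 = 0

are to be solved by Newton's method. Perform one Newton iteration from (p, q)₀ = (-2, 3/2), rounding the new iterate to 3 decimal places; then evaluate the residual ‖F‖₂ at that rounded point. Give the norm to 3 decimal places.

At (-2, 3/2): F = (20.000, 31.500).
Jacobian J = [[6·p·q - q, 3·p^2 - p + 2], [2·p·q + 8·p - q^2 - 2·q, p^2 - 2·p·q - 2·p]].
At the point, J = [[-19.500, 16.000], [-27.250, 14.000]] (det J = 163.000).
Solving J·Δ = −F gives Δ = (1.374, 0.425).
Then the next iterate is (p, q)₁ = (-0.626, 1.925).
Re-evaluating at (-0.626, 1.925): F = (3.31813, 6.05169), so ‖F‖₂ = 6.902.

6.902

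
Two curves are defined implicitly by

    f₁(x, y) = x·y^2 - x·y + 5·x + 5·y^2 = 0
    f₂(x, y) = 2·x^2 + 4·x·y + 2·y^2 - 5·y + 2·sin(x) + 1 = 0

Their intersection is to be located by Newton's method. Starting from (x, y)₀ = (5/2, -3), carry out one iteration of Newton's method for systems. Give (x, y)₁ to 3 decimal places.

(3.286, -0.876)

At (5/2, -3): F = (87.500, 17.69694).
Jacobian J = [[y^2 - y + 5, 2·x·y - x + 10·y], [4·x + 4·y + 2·cos(x), 4·x + 4·y - 5]].
At the point, J = [[17.000, -47.500], [-3.60229, -7.000]] (det J = -290.10864).
Solving J·Δ = −F gives Δ = (0.786, 2.124).
Then the next iterate is (x, y)₁ = (3.286, -0.876).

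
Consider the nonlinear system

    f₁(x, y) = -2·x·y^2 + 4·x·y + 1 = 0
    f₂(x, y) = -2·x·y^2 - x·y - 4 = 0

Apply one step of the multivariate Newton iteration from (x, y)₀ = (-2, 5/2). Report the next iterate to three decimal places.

(-0.560, 2.300)

At (-2, 5/2): F = (6.000, 26.000).
Jacobian J = [[-2·y^2 + 4·y, -4·x·y + 4·x], [-2·y^2 - y, -4·x·y - x]].
At the point, J = [[-2.500, 12.000], [-15.000, 22.000]] (det J = 125.000).
Solving J·Δ = −F gives Δ = (1.440, -0.200).
Then the next iterate is (x, y)₁ = (-0.560, 2.300).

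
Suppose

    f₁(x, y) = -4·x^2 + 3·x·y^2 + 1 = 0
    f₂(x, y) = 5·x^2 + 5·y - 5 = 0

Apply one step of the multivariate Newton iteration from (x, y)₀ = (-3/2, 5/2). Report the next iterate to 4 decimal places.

(-0.1871, 2.6888)

At (-3/2, 5/2): F = (-36.1250, 18.7500).
Jacobian J = [[-8·x + 3·y^2, 6·x·y], [10·x, 5]].
At the point, J = [[30.7500, -22.5000], [-15.0000, 5.0000]] (det J = -183.7500).
Solving J·Δ = −F gives Δ = (1.3129, 0.1888).
Then the next iterate is (x, y)₁ = (-0.1871, 2.6888).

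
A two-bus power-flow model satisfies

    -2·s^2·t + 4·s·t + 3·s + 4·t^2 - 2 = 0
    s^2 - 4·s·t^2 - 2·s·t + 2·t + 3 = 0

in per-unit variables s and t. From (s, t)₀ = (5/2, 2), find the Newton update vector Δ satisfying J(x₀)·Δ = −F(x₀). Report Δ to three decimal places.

At (5/2, 2): F = (16.500, -36.750).
Jacobian J = [[-4·s·t + 4·t + 3, -2·s^2 + 4·s + 8·t], [2·s - 4·t^2 - 2·t, -8·s·t - 2·s + 2]].
At the point, J = [[-9.000, 13.500], [-15.000, -43.000]] (det J = 589.500).
Solving J·Δ = −F gives Δ = (0.362, -0.981).

(0.362, -0.981)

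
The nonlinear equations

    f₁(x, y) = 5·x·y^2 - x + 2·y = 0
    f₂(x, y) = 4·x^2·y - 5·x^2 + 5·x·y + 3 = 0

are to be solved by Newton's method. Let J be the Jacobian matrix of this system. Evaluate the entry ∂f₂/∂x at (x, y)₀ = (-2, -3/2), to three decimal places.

∂f₂/∂x = 8·x·y - 10·x + 5·y.
At (-2, -3/2) this is 36.500.

36.500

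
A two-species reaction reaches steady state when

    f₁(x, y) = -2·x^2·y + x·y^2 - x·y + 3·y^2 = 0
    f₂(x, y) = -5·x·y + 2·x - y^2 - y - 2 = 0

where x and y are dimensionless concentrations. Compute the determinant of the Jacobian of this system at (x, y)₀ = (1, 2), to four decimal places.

164.0000

J = [[-4·x·y + y^2 - y, -2·x^2 + 2·x·y - x + 6·y], [-5·y + 2, -5·x - 2·y - 1]].
At the point, J = [[-6.0000, 13.0000], [-8.0000, -10.0000]].
det J = 164.0000.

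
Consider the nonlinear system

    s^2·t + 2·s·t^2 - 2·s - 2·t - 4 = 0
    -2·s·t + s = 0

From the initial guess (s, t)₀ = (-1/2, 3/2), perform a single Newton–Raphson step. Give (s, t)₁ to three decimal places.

(-0.868, -0.235)

At (-1/2, 3/2): F = (-7.875, 1.000).
Jacobian J = [[2·s·t + 2·t^2 - 2, s^2 + 4·s·t - 2], [-2·t + 1, -2·s]].
At the point, J = [[1.000, -4.750], [-2.000, 1.000]] (det J = -8.500).
Solving J·Δ = −F gives Δ = (-0.368, -1.735).
Then the next iterate is (s, t)₁ = (-0.868, -0.235).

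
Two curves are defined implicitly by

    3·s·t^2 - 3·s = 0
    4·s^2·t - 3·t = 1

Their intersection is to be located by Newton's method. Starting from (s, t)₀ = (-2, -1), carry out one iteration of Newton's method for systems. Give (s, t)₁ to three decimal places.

(-1.125, -1.000)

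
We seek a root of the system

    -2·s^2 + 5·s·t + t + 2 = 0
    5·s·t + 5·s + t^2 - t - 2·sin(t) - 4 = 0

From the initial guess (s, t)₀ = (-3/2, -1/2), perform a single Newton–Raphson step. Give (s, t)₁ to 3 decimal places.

At (-3/2, -1/2): F = (0.750, -6.04115).
Jacobian J = [[-4·s + 5·t, 5·s + 1], [5·t + 5, 5·s + 2·t - 2·cos(t) - 1]].
At the point, J = [[3.500, -6.500], [2.500, -11.25517]] (det J = -23.14308).
Solving J·Δ = −F gives Δ = (-2.061, -0.995).
Then the next iterate is (s, t)₁ = (-3.561, -1.495).

(-3.561, -1.495)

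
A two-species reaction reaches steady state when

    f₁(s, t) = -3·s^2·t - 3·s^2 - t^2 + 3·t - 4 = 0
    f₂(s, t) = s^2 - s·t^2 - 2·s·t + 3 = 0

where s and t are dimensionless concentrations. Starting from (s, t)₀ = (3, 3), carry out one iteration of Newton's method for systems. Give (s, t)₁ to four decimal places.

At (3, 3): F = (-112.0000, -33.0000).
Jacobian J = [[-6·s·t - 6·s, -3·s^2 - 2·t + 3], [2·s - t^2 - 2·t, -2·s·t - 2·s]].
At the point, J = [[-72.0000, -30.0000], [-9.0000, -24.0000]] (det J = 1458.0000).
Solving J·Δ = −F gives Δ = (-1.1646, -0.9383).
Then the next iterate is (s, t)₁ = (1.8354, 2.0617).

(1.8354, 2.0617)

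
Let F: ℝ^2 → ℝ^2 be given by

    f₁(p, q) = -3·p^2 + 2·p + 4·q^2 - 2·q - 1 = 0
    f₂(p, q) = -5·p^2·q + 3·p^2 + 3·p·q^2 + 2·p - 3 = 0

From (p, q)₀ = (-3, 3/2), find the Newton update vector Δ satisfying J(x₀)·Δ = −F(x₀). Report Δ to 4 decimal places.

(1.5096, -0.2192)

At (-3, 3/2): F = (-28.0000, -69.7500).
Jacobian J = [[-6·p + 2, 8·q - 2], [-10·p·q + 6·p + 3·q^2 + 2, -5·p^2 + 6·p·q]].
At the point, J = [[20.0000, 10.0000], [35.7500, -72.0000]] (det J = -1797.5000).
Solving J·Δ = −F gives Δ = (1.5096, -0.2192).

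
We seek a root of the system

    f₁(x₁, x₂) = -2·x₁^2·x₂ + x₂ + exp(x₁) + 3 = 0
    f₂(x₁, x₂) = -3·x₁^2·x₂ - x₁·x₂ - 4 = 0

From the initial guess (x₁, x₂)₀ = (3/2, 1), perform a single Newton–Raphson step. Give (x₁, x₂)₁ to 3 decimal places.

At (3/2, 1): F = (3.98169, -12.250).
Jacobian J = [[-4·x₁·x₂ + exp(x₁), -2·x₁^2 + 1], [-6·x₁·x₂ - x₂, -3·x₁^2 - x₁]].
At the point, J = [[-1.51831, -3.500], [-10.000, -8.250]] (det J = -22.47393).
Solving J·Δ = −F gives Δ = (-3.369, 2.599).
Then the next iterate is (x₁, x₂)₁ = (-1.869, 3.599).

(-1.869, 3.599)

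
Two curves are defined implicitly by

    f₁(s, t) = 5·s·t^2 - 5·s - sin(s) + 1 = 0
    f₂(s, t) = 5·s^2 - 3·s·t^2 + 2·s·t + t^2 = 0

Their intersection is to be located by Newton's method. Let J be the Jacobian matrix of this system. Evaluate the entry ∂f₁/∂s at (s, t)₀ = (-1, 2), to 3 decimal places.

14.460

∂f₁/∂s = 5·t^2 - cos(s) - 5.
At (-1, 2) this is 14.460.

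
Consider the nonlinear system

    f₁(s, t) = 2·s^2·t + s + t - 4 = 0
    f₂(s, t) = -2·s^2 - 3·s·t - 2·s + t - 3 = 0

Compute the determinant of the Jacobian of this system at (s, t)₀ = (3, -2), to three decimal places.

336.000

J = [[4·s·t + 1, 2·s^2 + 1], [-4·s - 3·t - 2, -3·s + 1]].
At the point, J = [[-23.000, 19.000], [-8.000, -8.000]].
det J = 336.000.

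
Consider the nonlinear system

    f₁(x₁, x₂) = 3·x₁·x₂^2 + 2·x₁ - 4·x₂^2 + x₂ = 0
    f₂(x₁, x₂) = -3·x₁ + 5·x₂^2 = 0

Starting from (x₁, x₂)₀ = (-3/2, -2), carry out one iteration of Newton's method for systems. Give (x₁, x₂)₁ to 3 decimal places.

(-1.943, -0.709)

At (-3/2, -2): F = (-39.000, 24.500).
Jacobian J = [[3·x₂^2 + 2, 6·x₁·x₂ - 8·x₂ + 1], [-3, 10·x₂]].
At the point, J = [[14.000, 35.000], [-3.000, -20.000]] (det J = -175.000).
Solving J·Δ = −F gives Δ = (-0.443, 1.291).
Then the next iterate is (x₁, x₂)₁ = (-1.943, -0.709).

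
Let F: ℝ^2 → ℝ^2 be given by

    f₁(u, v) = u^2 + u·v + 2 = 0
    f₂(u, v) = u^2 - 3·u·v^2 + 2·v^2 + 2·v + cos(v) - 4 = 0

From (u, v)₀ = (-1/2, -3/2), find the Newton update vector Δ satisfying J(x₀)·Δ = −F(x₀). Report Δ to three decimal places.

(1.472, -1.361)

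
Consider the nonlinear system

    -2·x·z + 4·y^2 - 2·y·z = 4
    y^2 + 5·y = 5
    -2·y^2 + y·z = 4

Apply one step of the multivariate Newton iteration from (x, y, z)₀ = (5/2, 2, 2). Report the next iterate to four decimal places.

At (5/2, 2, 2): F = (-6.0000, 9.0000, -8.0000).
Jacobian J = [[-2·z, 8·y - 2·z, -2·x - 2·y], [0, 2·y + 5, 0], [0, -4·y + z, y]].
At the point, J = [[-4.0000, 12.0000, -9.0000], [0.0000, 9.0000, 0.0000], [0.0000, -6.0000, 2.0000]] (det J = -72.0000).
Solving J·Δ = −F gives Δ = (-6.7500, -1.0000, 1.0000).
Then the next iterate is (x, y, z)₁ = (-4.2500, 1.0000, 3.0000).

(-4.2500, 1.0000, 3.0000)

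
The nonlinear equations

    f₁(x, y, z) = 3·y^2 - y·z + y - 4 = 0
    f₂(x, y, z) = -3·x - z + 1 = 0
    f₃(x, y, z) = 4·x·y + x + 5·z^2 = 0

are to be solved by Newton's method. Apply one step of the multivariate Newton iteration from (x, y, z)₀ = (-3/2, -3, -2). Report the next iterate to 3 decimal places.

(0.935, -2.028, -1.806)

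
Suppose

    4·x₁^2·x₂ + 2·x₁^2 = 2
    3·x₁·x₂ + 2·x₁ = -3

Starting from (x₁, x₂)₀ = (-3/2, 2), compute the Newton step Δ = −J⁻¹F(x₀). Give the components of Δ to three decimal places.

(0.179, -1.683)

At (-3/2, 2): F = (20.500, -9.000).
Jacobian J = [[8·x₁·x₂ + 4·x₁, 4·x₁^2], [3·x₂ + 2, 3·x₁]].
At the point, J = [[-30.000, 9.000], [8.000, -4.500]] (det J = 63.000).
Solving J·Δ = −F gives Δ = (0.179, -1.683).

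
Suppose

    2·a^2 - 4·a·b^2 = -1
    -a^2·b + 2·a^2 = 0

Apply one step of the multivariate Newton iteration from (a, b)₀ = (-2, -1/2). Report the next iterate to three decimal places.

(-1.182, -0.045)

At (-2, -1/2): F = (11.000, 10.000).
Jacobian J = [[4·a - 4·b^2, -8·a·b], [-2·a·b + 4·a, -a^2]].
At the point, J = [[-9.000, -8.000], [-10.000, -4.000]] (det J = -44.000).
Solving J·Δ = −F gives Δ = (0.818, 0.455).
Then the next iterate is (a, b)₁ = (-1.182, -0.045).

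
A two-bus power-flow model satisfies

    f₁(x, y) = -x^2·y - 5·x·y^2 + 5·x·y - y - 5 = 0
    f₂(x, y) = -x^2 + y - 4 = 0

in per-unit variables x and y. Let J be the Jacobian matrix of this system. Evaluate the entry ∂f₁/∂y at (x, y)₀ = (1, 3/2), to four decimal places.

-12.0000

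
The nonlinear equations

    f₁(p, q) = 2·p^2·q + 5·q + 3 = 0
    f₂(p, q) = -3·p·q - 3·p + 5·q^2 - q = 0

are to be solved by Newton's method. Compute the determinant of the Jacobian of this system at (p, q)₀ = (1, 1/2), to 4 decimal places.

J = [[4·p·q, 2·p^2 + 5], [-3·q - 3, -3·p + 10·q - 1]].
At the point, J = [[2.0000, 7.0000], [-4.5000, 1.0000]].
det J = 33.5000.

33.5000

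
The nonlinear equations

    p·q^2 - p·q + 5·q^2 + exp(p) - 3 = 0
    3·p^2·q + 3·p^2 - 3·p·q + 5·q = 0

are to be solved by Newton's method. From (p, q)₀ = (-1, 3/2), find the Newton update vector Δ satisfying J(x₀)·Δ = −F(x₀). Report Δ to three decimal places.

At (-1, 3/2): F = (7.86788, 19.500).
Jacobian J = [[q^2 - q + exp(p), 2·p·q - p + 10·q], [6·p·q + 6·p - 3·q, 3·p^2 - 3·p + 5]].
At the point, J = [[1.11788, 13.000], [-19.500, 11.000]] (det J = 265.79667).
Solving J·Δ = −F gives Δ = (0.628, -0.659).

(0.628, -0.659)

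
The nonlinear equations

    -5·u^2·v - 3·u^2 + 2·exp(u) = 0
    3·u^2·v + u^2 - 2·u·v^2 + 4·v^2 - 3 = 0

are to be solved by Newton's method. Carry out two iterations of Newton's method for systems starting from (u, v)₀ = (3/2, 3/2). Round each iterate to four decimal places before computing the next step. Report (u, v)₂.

(1.1809, 0.3765)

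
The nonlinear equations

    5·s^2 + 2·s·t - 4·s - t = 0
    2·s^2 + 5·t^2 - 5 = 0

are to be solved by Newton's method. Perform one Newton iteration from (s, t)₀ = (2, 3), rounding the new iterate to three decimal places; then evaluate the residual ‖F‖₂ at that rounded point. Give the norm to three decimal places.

At (2, 3): F = (21.000, 48.000).
Jacobian J = [[10·s + 2·t - 4, 2·s - 1], [4·s, 10·t]].
At the point, J = [[22.000, 3.000], [8.000, 30.000]] (det J = 636.000).
Solving J·Δ = −F gives Δ = (-0.764, -1.396).
Then the next iterate is (s, t)₁ = (1.236, 1.604).
Re-evaluating at (1.236, 1.604): F = (5.05557, 10.91947), so ‖F‖₂ = 12.033.

12.033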